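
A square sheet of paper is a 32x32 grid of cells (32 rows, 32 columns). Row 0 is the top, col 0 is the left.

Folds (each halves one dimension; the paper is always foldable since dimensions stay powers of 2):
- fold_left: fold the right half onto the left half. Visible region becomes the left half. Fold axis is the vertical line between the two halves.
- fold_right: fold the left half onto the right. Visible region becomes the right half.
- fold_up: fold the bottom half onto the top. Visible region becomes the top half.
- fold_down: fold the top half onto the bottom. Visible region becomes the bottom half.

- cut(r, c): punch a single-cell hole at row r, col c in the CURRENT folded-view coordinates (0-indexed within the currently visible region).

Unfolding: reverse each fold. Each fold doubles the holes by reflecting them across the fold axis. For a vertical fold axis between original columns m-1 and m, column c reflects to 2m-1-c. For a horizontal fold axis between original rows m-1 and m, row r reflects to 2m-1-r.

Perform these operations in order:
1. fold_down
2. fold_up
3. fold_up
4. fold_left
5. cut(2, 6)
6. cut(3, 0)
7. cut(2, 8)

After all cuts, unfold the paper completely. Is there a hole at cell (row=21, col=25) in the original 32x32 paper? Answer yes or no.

Op 1 fold_down: fold axis h@16; visible region now rows[16,32) x cols[0,32) = 16x32
Op 2 fold_up: fold axis h@24; visible region now rows[16,24) x cols[0,32) = 8x32
Op 3 fold_up: fold axis h@20; visible region now rows[16,20) x cols[0,32) = 4x32
Op 4 fold_left: fold axis v@16; visible region now rows[16,20) x cols[0,16) = 4x16
Op 5 cut(2, 6): punch at orig (18,6); cuts so far [(18, 6)]; region rows[16,20) x cols[0,16) = 4x16
Op 6 cut(3, 0): punch at orig (19,0); cuts so far [(18, 6), (19, 0)]; region rows[16,20) x cols[0,16) = 4x16
Op 7 cut(2, 8): punch at orig (18,8); cuts so far [(18, 6), (18, 8), (19, 0)]; region rows[16,20) x cols[0,16) = 4x16
Unfold 1 (reflect across v@16): 6 holes -> [(18, 6), (18, 8), (18, 23), (18, 25), (19, 0), (19, 31)]
Unfold 2 (reflect across h@20): 12 holes -> [(18, 6), (18, 8), (18, 23), (18, 25), (19, 0), (19, 31), (20, 0), (20, 31), (21, 6), (21, 8), (21, 23), (21, 25)]
Unfold 3 (reflect across h@24): 24 holes -> [(18, 6), (18, 8), (18, 23), (18, 25), (19, 0), (19, 31), (20, 0), (20, 31), (21, 6), (21, 8), (21, 23), (21, 25), (26, 6), (26, 8), (26, 23), (26, 25), (27, 0), (27, 31), (28, 0), (28, 31), (29, 6), (29, 8), (29, 23), (29, 25)]
Unfold 4 (reflect across h@16): 48 holes -> [(2, 6), (2, 8), (2, 23), (2, 25), (3, 0), (3, 31), (4, 0), (4, 31), (5, 6), (5, 8), (5, 23), (5, 25), (10, 6), (10, 8), (10, 23), (10, 25), (11, 0), (11, 31), (12, 0), (12, 31), (13, 6), (13, 8), (13, 23), (13, 25), (18, 6), (18, 8), (18, 23), (18, 25), (19, 0), (19, 31), (20, 0), (20, 31), (21, 6), (21, 8), (21, 23), (21, 25), (26, 6), (26, 8), (26, 23), (26, 25), (27, 0), (27, 31), (28, 0), (28, 31), (29, 6), (29, 8), (29, 23), (29, 25)]
Holes: [(2, 6), (2, 8), (2, 23), (2, 25), (3, 0), (3, 31), (4, 0), (4, 31), (5, 6), (5, 8), (5, 23), (5, 25), (10, 6), (10, 8), (10, 23), (10, 25), (11, 0), (11, 31), (12, 0), (12, 31), (13, 6), (13, 8), (13, 23), (13, 25), (18, 6), (18, 8), (18, 23), (18, 25), (19, 0), (19, 31), (20, 0), (20, 31), (21, 6), (21, 8), (21, 23), (21, 25), (26, 6), (26, 8), (26, 23), (26, 25), (27, 0), (27, 31), (28, 0), (28, 31), (29, 6), (29, 8), (29, 23), (29, 25)]

Answer: yes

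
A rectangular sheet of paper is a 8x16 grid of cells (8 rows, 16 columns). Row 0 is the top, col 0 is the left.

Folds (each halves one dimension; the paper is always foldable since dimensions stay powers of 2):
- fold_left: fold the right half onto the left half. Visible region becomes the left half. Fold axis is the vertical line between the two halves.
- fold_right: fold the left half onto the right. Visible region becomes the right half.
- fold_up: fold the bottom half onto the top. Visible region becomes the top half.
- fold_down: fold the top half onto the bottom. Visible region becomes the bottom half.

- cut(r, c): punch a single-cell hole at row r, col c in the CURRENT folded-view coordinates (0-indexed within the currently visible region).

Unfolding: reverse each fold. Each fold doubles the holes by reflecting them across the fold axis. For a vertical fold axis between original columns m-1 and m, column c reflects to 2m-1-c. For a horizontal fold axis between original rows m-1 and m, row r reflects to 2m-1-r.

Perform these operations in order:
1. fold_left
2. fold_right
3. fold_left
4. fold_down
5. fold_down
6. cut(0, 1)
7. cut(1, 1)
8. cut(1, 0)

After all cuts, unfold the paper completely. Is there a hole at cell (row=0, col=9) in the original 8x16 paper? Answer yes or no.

Answer: yes

Derivation:
Op 1 fold_left: fold axis v@8; visible region now rows[0,8) x cols[0,8) = 8x8
Op 2 fold_right: fold axis v@4; visible region now rows[0,8) x cols[4,8) = 8x4
Op 3 fold_left: fold axis v@6; visible region now rows[0,8) x cols[4,6) = 8x2
Op 4 fold_down: fold axis h@4; visible region now rows[4,8) x cols[4,6) = 4x2
Op 5 fold_down: fold axis h@6; visible region now rows[6,8) x cols[4,6) = 2x2
Op 6 cut(0, 1): punch at orig (6,5); cuts so far [(6, 5)]; region rows[6,8) x cols[4,6) = 2x2
Op 7 cut(1, 1): punch at orig (7,5); cuts so far [(6, 5), (7, 5)]; region rows[6,8) x cols[4,6) = 2x2
Op 8 cut(1, 0): punch at orig (7,4); cuts so far [(6, 5), (7, 4), (7, 5)]; region rows[6,8) x cols[4,6) = 2x2
Unfold 1 (reflect across h@6): 6 holes -> [(4, 4), (4, 5), (5, 5), (6, 5), (7, 4), (7, 5)]
Unfold 2 (reflect across h@4): 12 holes -> [(0, 4), (0, 5), (1, 5), (2, 5), (3, 4), (3, 5), (4, 4), (4, 5), (5, 5), (6, 5), (7, 4), (7, 5)]
Unfold 3 (reflect across v@6): 24 holes -> [(0, 4), (0, 5), (0, 6), (0, 7), (1, 5), (1, 6), (2, 5), (2, 6), (3, 4), (3, 5), (3, 6), (3, 7), (4, 4), (4, 5), (4, 6), (4, 7), (5, 5), (5, 6), (6, 5), (6, 6), (7, 4), (7, 5), (7, 6), (7, 7)]
Unfold 4 (reflect across v@4): 48 holes -> [(0, 0), (0, 1), (0, 2), (0, 3), (0, 4), (0, 5), (0, 6), (0, 7), (1, 1), (1, 2), (1, 5), (1, 6), (2, 1), (2, 2), (2, 5), (2, 6), (3, 0), (3, 1), (3, 2), (3, 3), (3, 4), (3, 5), (3, 6), (3, 7), (4, 0), (4, 1), (4, 2), (4, 3), (4, 4), (4, 5), (4, 6), (4, 7), (5, 1), (5, 2), (5, 5), (5, 6), (6, 1), (6, 2), (6, 5), (6, 6), (7, 0), (7, 1), (7, 2), (7, 3), (7, 4), (7, 5), (7, 6), (7, 7)]
Unfold 5 (reflect across v@8): 96 holes -> [(0, 0), (0, 1), (0, 2), (0, 3), (0, 4), (0, 5), (0, 6), (0, 7), (0, 8), (0, 9), (0, 10), (0, 11), (0, 12), (0, 13), (0, 14), (0, 15), (1, 1), (1, 2), (1, 5), (1, 6), (1, 9), (1, 10), (1, 13), (1, 14), (2, 1), (2, 2), (2, 5), (2, 6), (2, 9), (2, 10), (2, 13), (2, 14), (3, 0), (3, 1), (3, 2), (3, 3), (3, 4), (3, 5), (3, 6), (3, 7), (3, 8), (3, 9), (3, 10), (3, 11), (3, 12), (3, 13), (3, 14), (3, 15), (4, 0), (4, 1), (4, 2), (4, 3), (4, 4), (4, 5), (4, 6), (4, 7), (4, 8), (4, 9), (4, 10), (4, 11), (4, 12), (4, 13), (4, 14), (4, 15), (5, 1), (5, 2), (5, 5), (5, 6), (5, 9), (5, 10), (5, 13), (5, 14), (6, 1), (6, 2), (6, 5), (6, 6), (6, 9), (6, 10), (6, 13), (6, 14), (7, 0), (7, 1), (7, 2), (7, 3), (7, 4), (7, 5), (7, 6), (7, 7), (7, 8), (7, 9), (7, 10), (7, 11), (7, 12), (7, 13), (7, 14), (7, 15)]
Holes: [(0, 0), (0, 1), (0, 2), (0, 3), (0, 4), (0, 5), (0, 6), (0, 7), (0, 8), (0, 9), (0, 10), (0, 11), (0, 12), (0, 13), (0, 14), (0, 15), (1, 1), (1, 2), (1, 5), (1, 6), (1, 9), (1, 10), (1, 13), (1, 14), (2, 1), (2, 2), (2, 5), (2, 6), (2, 9), (2, 10), (2, 13), (2, 14), (3, 0), (3, 1), (3, 2), (3, 3), (3, 4), (3, 5), (3, 6), (3, 7), (3, 8), (3, 9), (3, 10), (3, 11), (3, 12), (3, 13), (3, 14), (3, 15), (4, 0), (4, 1), (4, 2), (4, 3), (4, 4), (4, 5), (4, 6), (4, 7), (4, 8), (4, 9), (4, 10), (4, 11), (4, 12), (4, 13), (4, 14), (4, 15), (5, 1), (5, 2), (5, 5), (5, 6), (5, 9), (5, 10), (5, 13), (5, 14), (6, 1), (6, 2), (6, 5), (6, 6), (6, 9), (6, 10), (6, 13), (6, 14), (7, 0), (7, 1), (7, 2), (7, 3), (7, 4), (7, 5), (7, 6), (7, 7), (7, 8), (7, 9), (7, 10), (7, 11), (7, 12), (7, 13), (7, 14), (7, 15)]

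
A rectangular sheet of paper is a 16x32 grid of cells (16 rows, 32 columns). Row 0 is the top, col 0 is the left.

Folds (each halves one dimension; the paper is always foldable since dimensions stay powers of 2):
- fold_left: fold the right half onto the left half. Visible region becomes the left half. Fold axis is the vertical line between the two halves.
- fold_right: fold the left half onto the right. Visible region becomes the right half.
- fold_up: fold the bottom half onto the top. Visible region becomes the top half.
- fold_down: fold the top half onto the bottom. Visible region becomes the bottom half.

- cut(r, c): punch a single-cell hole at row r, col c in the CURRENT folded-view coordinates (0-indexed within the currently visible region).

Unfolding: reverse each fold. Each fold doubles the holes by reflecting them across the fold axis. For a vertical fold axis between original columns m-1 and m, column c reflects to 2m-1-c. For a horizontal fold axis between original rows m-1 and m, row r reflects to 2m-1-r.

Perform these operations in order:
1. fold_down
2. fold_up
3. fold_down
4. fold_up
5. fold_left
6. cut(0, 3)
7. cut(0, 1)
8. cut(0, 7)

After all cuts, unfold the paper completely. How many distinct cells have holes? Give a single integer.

Answer: 96

Derivation:
Op 1 fold_down: fold axis h@8; visible region now rows[8,16) x cols[0,32) = 8x32
Op 2 fold_up: fold axis h@12; visible region now rows[8,12) x cols[0,32) = 4x32
Op 3 fold_down: fold axis h@10; visible region now rows[10,12) x cols[0,32) = 2x32
Op 4 fold_up: fold axis h@11; visible region now rows[10,11) x cols[0,32) = 1x32
Op 5 fold_left: fold axis v@16; visible region now rows[10,11) x cols[0,16) = 1x16
Op 6 cut(0, 3): punch at orig (10,3); cuts so far [(10, 3)]; region rows[10,11) x cols[0,16) = 1x16
Op 7 cut(0, 1): punch at orig (10,1); cuts so far [(10, 1), (10, 3)]; region rows[10,11) x cols[0,16) = 1x16
Op 8 cut(0, 7): punch at orig (10,7); cuts so far [(10, 1), (10, 3), (10, 7)]; region rows[10,11) x cols[0,16) = 1x16
Unfold 1 (reflect across v@16): 6 holes -> [(10, 1), (10, 3), (10, 7), (10, 24), (10, 28), (10, 30)]
Unfold 2 (reflect across h@11): 12 holes -> [(10, 1), (10, 3), (10, 7), (10, 24), (10, 28), (10, 30), (11, 1), (11, 3), (11, 7), (11, 24), (11, 28), (11, 30)]
Unfold 3 (reflect across h@10): 24 holes -> [(8, 1), (8, 3), (8, 7), (8, 24), (8, 28), (8, 30), (9, 1), (9, 3), (9, 7), (9, 24), (9, 28), (9, 30), (10, 1), (10, 3), (10, 7), (10, 24), (10, 28), (10, 30), (11, 1), (11, 3), (11, 7), (11, 24), (11, 28), (11, 30)]
Unfold 4 (reflect across h@12): 48 holes -> [(8, 1), (8, 3), (8, 7), (8, 24), (8, 28), (8, 30), (9, 1), (9, 3), (9, 7), (9, 24), (9, 28), (9, 30), (10, 1), (10, 3), (10, 7), (10, 24), (10, 28), (10, 30), (11, 1), (11, 3), (11, 7), (11, 24), (11, 28), (11, 30), (12, 1), (12, 3), (12, 7), (12, 24), (12, 28), (12, 30), (13, 1), (13, 3), (13, 7), (13, 24), (13, 28), (13, 30), (14, 1), (14, 3), (14, 7), (14, 24), (14, 28), (14, 30), (15, 1), (15, 3), (15, 7), (15, 24), (15, 28), (15, 30)]
Unfold 5 (reflect across h@8): 96 holes -> [(0, 1), (0, 3), (0, 7), (0, 24), (0, 28), (0, 30), (1, 1), (1, 3), (1, 7), (1, 24), (1, 28), (1, 30), (2, 1), (2, 3), (2, 7), (2, 24), (2, 28), (2, 30), (3, 1), (3, 3), (3, 7), (3, 24), (3, 28), (3, 30), (4, 1), (4, 3), (4, 7), (4, 24), (4, 28), (4, 30), (5, 1), (5, 3), (5, 7), (5, 24), (5, 28), (5, 30), (6, 1), (6, 3), (6, 7), (6, 24), (6, 28), (6, 30), (7, 1), (7, 3), (7, 7), (7, 24), (7, 28), (7, 30), (8, 1), (8, 3), (8, 7), (8, 24), (8, 28), (8, 30), (9, 1), (9, 3), (9, 7), (9, 24), (9, 28), (9, 30), (10, 1), (10, 3), (10, 7), (10, 24), (10, 28), (10, 30), (11, 1), (11, 3), (11, 7), (11, 24), (11, 28), (11, 30), (12, 1), (12, 3), (12, 7), (12, 24), (12, 28), (12, 30), (13, 1), (13, 3), (13, 7), (13, 24), (13, 28), (13, 30), (14, 1), (14, 3), (14, 7), (14, 24), (14, 28), (14, 30), (15, 1), (15, 3), (15, 7), (15, 24), (15, 28), (15, 30)]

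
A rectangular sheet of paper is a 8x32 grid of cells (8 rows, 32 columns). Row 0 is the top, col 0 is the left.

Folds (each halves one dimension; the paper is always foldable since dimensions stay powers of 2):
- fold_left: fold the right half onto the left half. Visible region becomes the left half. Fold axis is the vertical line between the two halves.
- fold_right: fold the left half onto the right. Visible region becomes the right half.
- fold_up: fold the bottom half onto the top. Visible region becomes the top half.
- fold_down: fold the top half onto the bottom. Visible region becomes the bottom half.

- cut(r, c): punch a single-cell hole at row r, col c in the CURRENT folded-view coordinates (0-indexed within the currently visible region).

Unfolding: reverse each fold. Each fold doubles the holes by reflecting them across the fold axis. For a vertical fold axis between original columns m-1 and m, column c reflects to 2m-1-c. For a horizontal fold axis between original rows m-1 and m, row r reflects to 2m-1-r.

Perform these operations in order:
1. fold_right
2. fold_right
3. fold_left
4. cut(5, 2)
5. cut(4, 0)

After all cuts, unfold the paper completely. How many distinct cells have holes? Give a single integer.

Op 1 fold_right: fold axis v@16; visible region now rows[0,8) x cols[16,32) = 8x16
Op 2 fold_right: fold axis v@24; visible region now rows[0,8) x cols[24,32) = 8x8
Op 3 fold_left: fold axis v@28; visible region now rows[0,8) x cols[24,28) = 8x4
Op 4 cut(5, 2): punch at orig (5,26); cuts so far [(5, 26)]; region rows[0,8) x cols[24,28) = 8x4
Op 5 cut(4, 0): punch at orig (4,24); cuts so far [(4, 24), (5, 26)]; region rows[0,8) x cols[24,28) = 8x4
Unfold 1 (reflect across v@28): 4 holes -> [(4, 24), (4, 31), (5, 26), (5, 29)]
Unfold 2 (reflect across v@24): 8 holes -> [(4, 16), (4, 23), (4, 24), (4, 31), (5, 18), (5, 21), (5, 26), (5, 29)]
Unfold 3 (reflect across v@16): 16 holes -> [(4, 0), (4, 7), (4, 8), (4, 15), (4, 16), (4, 23), (4, 24), (4, 31), (5, 2), (5, 5), (5, 10), (5, 13), (5, 18), (5, 21), (5, 26), (5, 29)]

Answer: 16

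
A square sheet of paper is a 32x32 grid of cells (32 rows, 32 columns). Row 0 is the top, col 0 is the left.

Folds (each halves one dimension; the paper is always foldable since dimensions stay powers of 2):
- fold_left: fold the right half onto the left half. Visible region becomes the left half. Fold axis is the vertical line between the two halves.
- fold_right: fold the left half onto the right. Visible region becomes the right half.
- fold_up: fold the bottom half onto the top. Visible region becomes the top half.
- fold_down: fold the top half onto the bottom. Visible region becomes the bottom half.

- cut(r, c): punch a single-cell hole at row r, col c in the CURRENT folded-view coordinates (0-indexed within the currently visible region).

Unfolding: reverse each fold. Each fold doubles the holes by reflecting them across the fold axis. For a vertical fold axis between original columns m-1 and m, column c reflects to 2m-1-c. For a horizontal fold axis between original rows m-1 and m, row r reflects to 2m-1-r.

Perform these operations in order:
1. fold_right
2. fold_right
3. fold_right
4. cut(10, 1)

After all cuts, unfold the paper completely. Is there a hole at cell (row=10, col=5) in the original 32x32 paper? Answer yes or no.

Op 1 fold_right: fold axis v@16; visible region now rows[0,32) x cols[16,32) = 32x16
Op 2 fold_right: fold axis v@24; visible region now rows[0,32) x cols[24,32) = 32x8
Op 3 fold_right: fold axis v@28; visible region now rows[0,32) x cols[28,32) = 32x4
Op 4 cut(10, 1): punch at orig (10,29); cuts so far [(10, 29)]; region rows[0,32) x cols[28,32) = 32x4
Unfold 1 (reflect across v@28): 2 holes -> [(10, 26), (10, 29)]
Unfold 2 (reflect across v@24): 4 holes -> [(10, 18), (10, 21), (10, 26), (10, 29)]
Unfold 3 (reflect across v@16): 8 holes -> [(10, 2), (10, 5), (10, 10), (10, 13), (10, 18), (10, 21), (10, 26), (10, 29)]
Holes: [(10, 2), (10, 5), (10, 10), (10, 13), (10, 18), (10, 21), (10, 26), (10, 29)]

Answer: yes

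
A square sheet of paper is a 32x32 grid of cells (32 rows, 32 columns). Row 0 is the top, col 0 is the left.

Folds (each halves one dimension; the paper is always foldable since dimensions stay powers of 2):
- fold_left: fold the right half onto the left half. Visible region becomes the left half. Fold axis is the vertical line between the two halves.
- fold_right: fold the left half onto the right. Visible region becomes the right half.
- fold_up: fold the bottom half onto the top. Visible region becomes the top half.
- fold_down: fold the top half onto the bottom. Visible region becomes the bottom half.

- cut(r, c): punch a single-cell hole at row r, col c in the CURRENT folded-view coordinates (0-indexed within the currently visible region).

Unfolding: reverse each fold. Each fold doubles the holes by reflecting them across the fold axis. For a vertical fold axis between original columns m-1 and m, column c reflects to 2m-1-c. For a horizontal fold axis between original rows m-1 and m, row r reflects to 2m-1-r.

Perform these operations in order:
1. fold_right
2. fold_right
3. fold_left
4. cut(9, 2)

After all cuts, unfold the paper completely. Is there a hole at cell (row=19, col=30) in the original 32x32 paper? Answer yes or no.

Op 1 fold_right: fold axis v@16; visible region now rows[0,32) x cols[16,32) = 32x16
Op 2 fold_right: fold axis v@24; visible region now rows[0,32) x cols[24,32) = 32x8
Op 3 fold_left: fold axis v@28; visible region now rows[0,32) x cols[24,28) = 32x4
Op 4 cut(9, 2): punch at orig (9,26); cuts so far [(9, 26)]; region rows[0,32) x cols[24,28) = 32x4
Unfold 1 (reflect across v@28): 2 holes -> [(9, 26), (9, 29)]
Unfold 2 (reflect across v@24): 4 holes -> [(9, 18), (9, 21), (9, 26), (9, 29)]
Unfold 3 (reflect across v@16): 8 holes -> [(9, 2), (9, 5), (9, 10), (9, 13), (9, 18), (9, 21), (9, 26), (9, 29)]
Holes: [(9, 2), (9, 5), (9, 10), (9, 13), (9, 18), (9, 21), (9, 26), (9, 29)]

Answer: no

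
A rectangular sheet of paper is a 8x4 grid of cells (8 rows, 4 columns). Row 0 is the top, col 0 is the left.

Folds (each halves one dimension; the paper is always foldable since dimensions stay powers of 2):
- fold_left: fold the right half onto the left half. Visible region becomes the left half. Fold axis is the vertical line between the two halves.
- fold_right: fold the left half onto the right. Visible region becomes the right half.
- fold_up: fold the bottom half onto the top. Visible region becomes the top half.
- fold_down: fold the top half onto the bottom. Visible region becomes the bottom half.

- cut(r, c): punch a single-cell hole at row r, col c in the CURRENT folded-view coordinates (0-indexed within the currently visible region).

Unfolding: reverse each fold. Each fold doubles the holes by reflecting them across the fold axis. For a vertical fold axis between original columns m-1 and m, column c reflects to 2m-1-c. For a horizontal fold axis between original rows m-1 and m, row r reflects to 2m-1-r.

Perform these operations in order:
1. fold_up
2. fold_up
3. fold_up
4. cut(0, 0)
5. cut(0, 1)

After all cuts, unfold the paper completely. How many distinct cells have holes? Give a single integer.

Op 1 fold_up: fold axis h@4; visible region now rows[0,4) x cols[0,4) = 4x4
Op 2 fold_up: fold axis h@2; visible region now rows[0,2) x cols[0,4) = 2x4
Op 3 fold_up: fold axis h@1; visible region now rows[0,1) x cols[0,4) = 1x4
Op 4 cut(0, 0): punch at orig (0,0); cuts so far [(0, 0)]; region rows[0,1) x cols[0,4) = 1x4
Op 5 cut(0, 1): punch at orig (0,1); cuts so far [(0, 0), (0, 1)]; region rows[0,1) x cols[0,4) = 1x4
Unfold 1 (reflect across h@1): 4 holes -> [(0, 0), (0, 1), (1, 0), (1, 1)]
Unfold 2 (reflect across h@2): 8 holes -> [(0, 0), (0, 1), (1, 0), (1, 1), (2, 0), (2, 1), (3, 0), (3, 1)]
Unfold 3 (reflect across h@4): 16 holes -> [(0, 0), (0, 1), (1, 0), (1, 1), (2, 0), (2, 1), (3, 0), (3, 1), (4, 0), (4, 1), (5, 0), (5, 1), (6, 0), (6, 1), (7, 0), (7, 1)]

Answer: 16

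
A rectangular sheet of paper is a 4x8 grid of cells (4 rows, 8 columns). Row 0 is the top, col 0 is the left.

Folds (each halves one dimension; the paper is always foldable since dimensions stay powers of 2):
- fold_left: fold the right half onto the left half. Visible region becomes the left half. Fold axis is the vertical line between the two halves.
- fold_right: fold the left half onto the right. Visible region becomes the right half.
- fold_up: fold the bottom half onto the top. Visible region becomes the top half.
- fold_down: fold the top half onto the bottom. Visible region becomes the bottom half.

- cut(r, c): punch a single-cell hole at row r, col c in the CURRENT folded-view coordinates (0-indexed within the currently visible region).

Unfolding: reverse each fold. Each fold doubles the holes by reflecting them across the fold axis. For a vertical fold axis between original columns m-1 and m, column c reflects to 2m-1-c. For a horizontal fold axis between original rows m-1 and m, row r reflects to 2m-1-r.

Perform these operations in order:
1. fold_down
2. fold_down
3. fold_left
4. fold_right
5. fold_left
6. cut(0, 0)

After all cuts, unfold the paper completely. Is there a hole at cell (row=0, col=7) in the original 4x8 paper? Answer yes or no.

Op 1 fold_down: fold axis h@2; visible region now rows[2,4) x cols[0,8) = 2x8
Op 2 fold_down: fold axis h@3; visible region now rows[3,4) x cols[0,8) = 1x8
Op 3 fold_left: fold axis v@4; visible region now rows[3,4) x cols[0,4) = 1x4
Op 4 fold_right: fold axis v@2; visible region now rows[3,4) x cols[2,4) = 1x2
Op 5 fold_left: fold axis v@3; visible region now rows[3,4) x cols[2,3) = 1x1
Op 6 cut(0, 0): punch at orig (3,2); cuts so far [(3, 2)]; region rows[3,4) x cols[2,3) = 1x1
Unfold 1 (reflect across v@3): 2 holes -> [(3, 2), (3, 3)]
Unfold 2 (reflect across v@2): 4 holes -> [(3, 0), (3, 1), (3, 2), (3, 3)]
Unfold 3 (reflect across v@4): 8 holes -> [(3, 0), (3, 1), (3, 2), (3, 3), (3, 4), (3, 5), (3, 6), (3, 7)]
Unfold 4 (reflect across h@3): 16 holes -> [(2, 0), (2, 1), (2, 2), (2, 3), (2, 4), (2, 5), (2, 6), (2, 7), (3, 0), (3, 1), (3, 2), (3, 3), (3, 4), (3, 5), (3, 6), (3, 7)]
Unfold 5 (reflect across h@2): 32 holes -> [(0, 0), (0, 1), (0, 2), (0, 3), (0, 4), (0, 5), (0, 6), (0, 7), (1, 0), (1, 1), (1, 2), (1, 3), (1, 4), (1, 5), (1, 6), (1, 7), (2, 0), (2, 1), (2, 2), (2, 3), (2, 4), (2, 5), (2, 6), (2, 7), (3, 0), (3, 1), (3, 2), (3, 3), (3, 4), (3, 5), (3, 6), (3, 7)]
Holes: [(0, 0), (0, 1), (0, 2), (0, 3), (0, 4), (0, 5), (0, 6), (0, 7), (1, 0), (1, 1), (1, 2), (1, 3), (1, 4), (1, 5), (1, 6), (1, 7), (2, 0), (2, 1), (2, 2), (2, 3), (2, 4), (2, 5), (2, 6), (2, 7), (3, 0), (3, 1), (3, 2), (3, 3), (3, 4), (3, 5), (3, 6), (3, 7)]

Answer: yes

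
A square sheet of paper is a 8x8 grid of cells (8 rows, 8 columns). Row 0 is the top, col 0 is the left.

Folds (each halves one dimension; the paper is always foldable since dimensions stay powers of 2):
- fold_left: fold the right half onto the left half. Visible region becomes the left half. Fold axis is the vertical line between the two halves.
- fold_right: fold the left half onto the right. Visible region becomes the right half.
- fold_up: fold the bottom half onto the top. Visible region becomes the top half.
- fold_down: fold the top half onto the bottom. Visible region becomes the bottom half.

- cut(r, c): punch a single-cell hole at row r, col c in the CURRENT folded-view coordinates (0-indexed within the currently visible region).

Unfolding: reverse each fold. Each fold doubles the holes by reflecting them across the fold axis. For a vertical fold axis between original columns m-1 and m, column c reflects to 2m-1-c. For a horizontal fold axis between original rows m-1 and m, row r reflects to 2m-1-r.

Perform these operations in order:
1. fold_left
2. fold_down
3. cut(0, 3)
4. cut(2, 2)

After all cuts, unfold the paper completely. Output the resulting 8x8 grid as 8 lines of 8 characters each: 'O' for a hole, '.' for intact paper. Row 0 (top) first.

Answer: ........
..O..O..
........
...OO...
...OO...
........
..O..O..
........

Derivation:
Op 1 fold_left: fold axis v@4; visible region now rows[0,8) x cols[0,4) = 8x4
Op 2 fold_down: fold axis h@4; visible region now rows[4,8) x cols[0,4) = 4x4
Op 3 cut(0, 3): punch at orig (4,3); cuts so far [(4, 3)]; region rows[4,8) x cols[0,4) = 4x4
Op 4 cut(2, 2): punch at orig (6,2); cuts so far [(4, 3), (6, 2)]; region rows[4,8) x cols[0,4) = 4x4
Unfold 1 (reflect across h@4): 4 holes -> [(1, 2), (3, 3), (4, 3), (6, 2)]
Unfold 2 (reflect across v@4): 8 holes -> [(1, 2), (1, 5), (3, 3), (3, 4), (4, 3), (4, 4), (6, 2), (6, 5)]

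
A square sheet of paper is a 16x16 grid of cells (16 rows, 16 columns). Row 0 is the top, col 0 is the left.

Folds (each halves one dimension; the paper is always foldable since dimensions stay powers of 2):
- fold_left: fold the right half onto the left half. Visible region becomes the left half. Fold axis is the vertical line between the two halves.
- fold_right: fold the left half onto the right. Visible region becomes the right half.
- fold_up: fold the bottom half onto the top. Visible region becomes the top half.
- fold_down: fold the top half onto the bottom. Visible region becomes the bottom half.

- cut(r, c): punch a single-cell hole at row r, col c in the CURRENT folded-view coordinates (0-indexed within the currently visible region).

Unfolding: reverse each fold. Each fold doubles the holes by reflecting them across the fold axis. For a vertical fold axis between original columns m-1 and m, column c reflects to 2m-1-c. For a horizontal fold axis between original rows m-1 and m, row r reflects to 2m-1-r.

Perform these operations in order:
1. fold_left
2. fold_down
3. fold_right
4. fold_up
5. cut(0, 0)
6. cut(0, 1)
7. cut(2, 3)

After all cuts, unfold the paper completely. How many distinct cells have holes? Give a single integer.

Answer: 48

Derivation:
Op 1 fold_left: fold axis v@8; visible region now rows[0,16) x cols[0,8) = 16x8
Op 2 fold_down: fold axis h@8; visible region now rows[8,16) x cols[0,8) = 8x8
Op 3 fold_right: fold axis v@4; visible region now rows[8,16) x cols[4,8) = 8x4
Op 4 fold_up: fold axis h@12; visible region now rows[8,12) x cols[4,8) = 4x4
Op 5 cut(0, 0): punch at orig (8,4); cuts so far [(8, 4)]; region rows[8,12) x cols[4,8) = 4x4
Op 6 cut(0, 1): punch at orig (8,5); cuts so far [(8, 4), (8, 5)]; region rows[8,12) x cols[4,8) = 4x4
Op 7 cut(2, 3): punch at orig (10,7); cuts so far [(8, 4), (8, 5), (10, 7)]; region rows[8,12) x cols[4,8) = 4x4
Unfold 1 (reflect across h@12): 6 holes -> [(8, 4), (8, 5), (10, 7), (13, 7), (15, 4), (15, 5)]
Unfold 2 (reflect across v@4): 12 holes -> [(8, 2), (8, 3), (8, 4), (8, 5), (10, 0), (10, 7), (13, 0), (13, 7), (15, 2), (15, 3), (15, 4), (15, 5)]
Unfold 3 (reflect across h@8): 24 holes -> [(0, 2), (0, 3), (0, 4), (0, 5), (2, 0), (2, 7), (5, 0), (5, 7), (7, 2), (7, 3), (7, 4), (7, 5), (8, 2), (8, 3), (8, 4), (8, 5), (10, 0), (10, 7), (13, 0), (13, 7), (15, 2), (15, 3), (15, 4), (15, 5)]
Unfold 4 (reflect across v@8): 48 holes -> [(0, 2), (0, 3), (0, 4), (0, 5), (0, 10), (0, 11), (0, 12), (0, 13), (2, 0), (2, 7), (2, 8), (2, 15), (5, 0), (5, 7), (5, 8), (5, 15), (7, 2), (7, 3), (7, 4), (7, 5), (7, 10), (7, 11), (7, 12), (7, 13), (8, 2), (8, 3), (8, 4), (8, 5), (8, 10), (8, 11), (8, 12), (8, 13), (10, 0), (10, 7), (10, 8), (10, 15), (13, 0), (13, 7), (13, 8), (13, 15), (15, 2), (15, 3), (15, 4), (15, 5), (15, 10), (15, 11), (15, 12), (15, 13)]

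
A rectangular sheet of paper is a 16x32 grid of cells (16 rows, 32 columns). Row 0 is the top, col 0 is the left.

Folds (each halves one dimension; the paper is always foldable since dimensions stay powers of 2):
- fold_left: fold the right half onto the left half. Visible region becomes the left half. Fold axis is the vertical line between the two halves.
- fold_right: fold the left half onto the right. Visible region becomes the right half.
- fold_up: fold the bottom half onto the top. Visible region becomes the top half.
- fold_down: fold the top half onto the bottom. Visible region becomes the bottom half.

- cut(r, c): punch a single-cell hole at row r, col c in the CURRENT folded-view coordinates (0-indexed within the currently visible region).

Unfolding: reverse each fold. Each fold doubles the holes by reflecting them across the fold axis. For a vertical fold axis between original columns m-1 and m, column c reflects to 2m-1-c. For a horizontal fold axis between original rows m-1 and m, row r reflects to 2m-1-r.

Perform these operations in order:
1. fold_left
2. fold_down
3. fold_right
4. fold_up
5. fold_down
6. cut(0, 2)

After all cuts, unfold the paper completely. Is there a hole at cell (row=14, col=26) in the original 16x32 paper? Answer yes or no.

Op 1 fold_left: fold axis v@16; visible region now rows[0,16) x cols[0,16) = 16x16
Op 2 fold_down: fold axis h@8; visible region now rows[8,16) x cols[0,16) = 8x16
Op 3 fold_right: fold axis v@8; visible region now rows[8,16) x cols[8,16) = 8x8
Op 4 fold_up: fold axis h@12; visible region now rows[8,12) x cols[8,16) = 4x8
Op 5 fold_down: fold axis h@10; visible region now rows[10,12) x cols[8,16) = 2x8
Op 6 cut(0, 2): punch at orig (10,10); cuts so far [(10, 10)]; region rows[10,12) x cols[8,16) = 2x8
Unfold 1 (reflect across h@10): 2 holes -> [(9, 10), (10, 10)]
Unfold 2 (reflect across h@12): 4 holes -> [(9, 10), (10, 10), (13, 10), (14, 10)]
Unfold 3 (reflect across v@8): 8 holes -> [(9, 5), (9, 10), (10, 5), (10, 10), (13, 5), (13, 10), (14, 5), (14, 10)]
Unfold 4 (reflect across h@8): 16 holes -> [(1, 5), (1, 10), (2, 5), (2, 10), (5, 5), (5, 10), (6, 5), (6, 10), (9, 5), (9, 10), (10, 5), (10, 10), (13, 5), (13, 10), (14, 5), (14, 10)]
Unfold 5 (reflect across v@16): 32 holes -> [(1, 5), (1, 10), (1, 21), (1, 26), (2, 5), (2, 10), (2, 21), (2, 26), (5, 5), (5, 10), (5, 21), (5, 26), (6, 5), (6, 10), (6, 21), (6, 26), (9, 5), (9, 10), (9, 21), (9, 26), (10, 5), (10, 10), (10, 21), (10, 26), (13, 5), (13, 10), (13, 21), (13, 26), (14, 5), (14, 10), (14, 21), (14, 26)]
Holes: [(1, 5), (1, 10), (1, 21), (1, 26), (2, 5), (2, 10), (2, 21), (2, 26), (5, 5), (5, 10), (5, 21), (5, 26), (6, 5), (6, 10), (6, 21), (6, 26), (9, 5), (9, 10), (9, 21), (9, 26), (10, 5), (10, 10), (10, 21), (10, 26), (13, 5), (13, 10), (13, 21), (13, 26), (14, 5), (14, 10), (14, 21), (14, 26)]

Answer: yes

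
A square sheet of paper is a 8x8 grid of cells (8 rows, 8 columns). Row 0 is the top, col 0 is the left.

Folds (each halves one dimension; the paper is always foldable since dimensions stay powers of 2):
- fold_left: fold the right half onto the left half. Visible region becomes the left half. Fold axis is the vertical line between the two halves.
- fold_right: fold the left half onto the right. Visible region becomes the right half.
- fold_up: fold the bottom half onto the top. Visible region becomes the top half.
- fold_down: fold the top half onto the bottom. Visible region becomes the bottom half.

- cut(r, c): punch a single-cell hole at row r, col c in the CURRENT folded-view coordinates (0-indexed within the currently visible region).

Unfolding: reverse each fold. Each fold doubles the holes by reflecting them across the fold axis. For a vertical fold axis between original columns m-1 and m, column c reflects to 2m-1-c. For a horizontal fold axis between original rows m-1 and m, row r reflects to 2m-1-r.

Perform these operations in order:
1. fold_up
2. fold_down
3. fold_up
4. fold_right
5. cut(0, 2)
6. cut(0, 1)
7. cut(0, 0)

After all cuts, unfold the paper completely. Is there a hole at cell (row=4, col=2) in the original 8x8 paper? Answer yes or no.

Op 1 fold_up: fold axis h@4; visible region now rows[0,4) x cols[0,8) = 4x8
Op 2 fold_down: fold axis h@2; visible region now rows[2,4) x cols[0,8) = 2x8
Op 3 fold_up: fold axis h@3; visible region now rows[2,3) x cols[0,8) = 1x8
Op 4 fold_right: fold axis v@4; visible region now rows[2,3) x cols[4,8) = 1x4
Op 5 cut(0, 2): punch at orig (2,6); cuts so far [(2, 6)]; region rows[2,3) x cols[4,8) = 1x4
Op 6 cut(0, 1): punch at orig (2,5); cuts so far [(2, 5), (2, 6)]; region rows[2,3) x cols[4,8) = 1x4
Op 7 cut(0, 0): punch at orig (2,4); cuts so far [(2, 4), (2, 5), (2, 6)]; region rows[2,3) x cols[4,8) = 1x4
Unfold 1 (reflect across v@4): 6 holes -> [(2, 1), (2, 2), (2, 3), (2, 4), (2, 5), (2, 6)]
Unfold 2 (reflect across h@3): 12 holes -> [(2, 1), (2, 2), (2, 3), (2, 4), (2, 5), (2, 6), (3, 1), (3, 2), (3, 3), (3, 4), (3, 5), (3, 6)]
Unfold 3 (reflect across h@2): 24 holes -> [(0, 1), (0, 2), (0, 3), (0, 4), (0, 5), (0, 6), (1, 1), (1, 2), (1, 3), (1, 4), (1, 5), (1, 6), (2, 1), (2, 2), (2, 3), (2, 4), (2, 5), (2, 6), (3, 1), (3, 2), (3, 3), (3, 4), (3, 5), (3, 6)]
Unfold 4 (reflect across h@4): 48 holes -> [(0, 1), (0, 2), (0, 3), (0, 4), (0, 5), (0, 6), (1, 1), (1, 2), (1, 3), (1, 4), (1, 5), (1, 6), (2, 1), (2, 2), (2, 3), (2, 4), (2, 5), (2, 6), (3, 1), (3, 2), (3, 3), (3, 4), (3, 5), (3, 6), (4, 1), (4, 2), (4, 3), (4, 4), (4, 5), (4, 6), (5, 1), (5, 2), (5, 3), (5, 4), (5, 5), (5, 6), (6, 1), (6, 2), (6, 3), (6, 4), (6, 5), (6, 6), (7, 1), (7, 2), (7, 3), (7, 4), (7, 5), (7, 6)]
Holes: [(0, 1), (0, 2), (0, 3), (0, 4), (0, 5), (0, 6), (1, 1), (1, 2), (1, 3), (1, 4), (1, 5), (1, 6), (2, 1), (2, 2), (2, 3), (2, 4), (2, 5), (2, 6), (3, 1), (3, 2), (3, 3), (3, 4), (3, 5), (3, 6), (4, 1), (4, 2), (4, 3), (4, 4), (4, 5), (4, 6), (5, 1), (5, 2), (5, 3), (5, 4), (5, 5), (5, 6), (6, 1), (6, 2), (6, 3), (6, 4), (6, 5), (6, 6), (7, 1), (7, 2), (7, 3), (7, 4), (7, 5), (7, 6)]

Answer: yes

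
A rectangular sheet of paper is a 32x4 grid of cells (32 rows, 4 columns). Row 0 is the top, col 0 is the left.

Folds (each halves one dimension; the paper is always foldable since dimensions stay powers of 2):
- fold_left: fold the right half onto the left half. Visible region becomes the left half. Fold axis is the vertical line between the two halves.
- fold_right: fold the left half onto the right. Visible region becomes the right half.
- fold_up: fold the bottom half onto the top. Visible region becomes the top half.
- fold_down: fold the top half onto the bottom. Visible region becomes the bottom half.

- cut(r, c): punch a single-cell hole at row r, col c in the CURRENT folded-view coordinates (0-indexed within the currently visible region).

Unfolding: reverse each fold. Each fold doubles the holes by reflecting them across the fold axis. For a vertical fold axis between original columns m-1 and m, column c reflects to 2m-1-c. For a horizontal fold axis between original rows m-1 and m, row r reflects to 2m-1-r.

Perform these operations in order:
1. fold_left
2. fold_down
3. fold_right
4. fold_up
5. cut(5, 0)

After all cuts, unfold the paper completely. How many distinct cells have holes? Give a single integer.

Op 1 fold_left: fold axis v@2; visible region now rows[0,32) x cols[0,2) = 32x2
Op 2 fold_down: fold axis h@16; visible region now rows[16,32) x cols[0,2) = 16x2
Op 3 fold_right: fold axis v@1; visible region now rows[16,32) x cols[1,2) = 16x1
Op 4 fold_up: fold axis h@24; visible region now rows[16,24) x cols[1,2) = 8x1
Op 5 cut(5, 0): punch at orig (21,1); cuts so far [(21, 1)]; region rows[16,24) x cols[1,2) = 8x1
Unfold 1 (reflect across h@24): 2 holes -> [(21, 1), (26, 1)]
Unfold 2 (reflect across v@1): 4 holes -> [(21, 0), (21, 1), (26, 0), (26, 1)]
Unfold 3 (reflect across h@16): 8 holes -> [(5, 0), (5, 1), (10, 0), (10, 1), (21, 0), (21, 1), (26, 0), (26, 1)]
Unfold 4 (reflect across v@2): 16 holes -> [(5, 0), (5, 1), (5, 2), (5, 3), (10, 0), (10, 1), (10, 2), (10, 3), (21, 0), (21, 1), (21, 2), (21, 3), (26, 0), (26, 1), (26, 2), (26, 3)]

Answer: 16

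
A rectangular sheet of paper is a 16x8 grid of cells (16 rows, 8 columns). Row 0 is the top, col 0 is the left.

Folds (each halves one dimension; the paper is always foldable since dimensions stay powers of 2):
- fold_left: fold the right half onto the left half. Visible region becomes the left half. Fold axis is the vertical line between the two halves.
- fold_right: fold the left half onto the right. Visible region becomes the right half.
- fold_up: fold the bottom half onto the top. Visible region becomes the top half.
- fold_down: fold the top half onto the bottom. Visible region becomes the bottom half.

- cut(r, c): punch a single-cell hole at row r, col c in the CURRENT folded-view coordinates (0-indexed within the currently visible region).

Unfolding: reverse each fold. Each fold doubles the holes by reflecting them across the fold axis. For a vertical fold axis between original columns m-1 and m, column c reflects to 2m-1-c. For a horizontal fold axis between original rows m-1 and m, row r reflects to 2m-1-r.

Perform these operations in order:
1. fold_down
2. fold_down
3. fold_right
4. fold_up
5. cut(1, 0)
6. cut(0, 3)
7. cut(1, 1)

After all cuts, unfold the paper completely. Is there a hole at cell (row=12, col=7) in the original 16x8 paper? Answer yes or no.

Answer: yes

Derivation:
Op 1 fold_down: fold axis h@8; visible region now rows[8,16) x cols[0,8) = 8x8
Op 2 fold_down: fold axis h@12; visible region now rows[12,16) x cols[0,8) = 4x8
Op 3 fold_right: fold axis v@4; visible region now rows[12,16) x cols[4,8) = 4x4
Op 4 fold_up: fold axis h@14; visible region now rows[12,14) x cols[4,8) = 2x4
Op 5 cut(1, 0): punch at orig (13,4); cuts so far [(13, 4)]; region rows[12,14) x cols[4,8) = 2x4
Op 6 cut(0, 3): punch at orig (12,7); cuts so far [(12, 7), (13, 4)]; region rows[12,14) x cols[4,8) = 2x4
Op 7 cut(1, 1): punch at orig (13,5); cuts so far [(12, 7), (13, 4), (13, 5)]; region rows[12,14) x cols[4,8) = 2x4
Unfold 1 (reflect across h@14): 6 holes -> [(12, 7), (13, 4), (13, 5), (14, 4), (14, 5), (15, 7)]
Unfold 2 (reflect across v@4): 12 holes -> [(12, 0), (12, 7), (13, 2), (13, 3), (13, 4), (13, 5), (14, 2), (14, 3), (14, 4), (14, 5), (15, 0), (15, 7)]
Unfold 3 (reflect across h@12): 24 holes -> [(8, 0), (8, 7), (9, 2), (9, 3), (9, 4), (9, 5), (10, 2), (10, 3), (10, 4), (10, 5), (11, 0), (11, 7), (12, 0), (12, 7), (13, 2), (13, 3), (13, 4), (13, 5), (14, 2), (14, 3), (14, 4), (14, 5), (15, 0), (15, 7)]
Unfold 4 (reflect across h@8): 48 holes -> [(0, 0), (0, 7), (1, 2), (1, 3), (1, 4), (1, 5), (2, 2), (2, 3), (2, 4), (2, 5), (3, 0), (3, 7), (4, 0), (4, 7), (5, 2), (5, 3), (5, 4), (5, 5), (6, 2), (6, 3), (6, 4), (6, 5), (7, 0), (7, 7), (8, 0), (8, 7), (9, 2), (9, 3), (9, 4), (9, 5), (10, 2), (10, 3), (10, 4), (10, 5), (11, 0), (11, 7), (12, 0), (12, 7), (13, 2), (13, 3), (13, 4), (13, 5), (14, 2), (14, 3), (14, 4), (14, 5), (15, 0), (15, 7)]
Holes: [(0, 0), (0, 7), (1, 2), (1, 3), (1, 4), (1, 5), (2, 2), (2, 3), (2, 4), (2, 5), (3, 0), (3, 7), (4, 0), (4, 7), (5, 2), (5, 3), (5, 4), (5, 5), (6, 2), (6, 3), (6, 4), (6, 5), (7, 0), (7, 7), (8, 0), (8, 7), (9, 2), (9, 3), (9, 4), (9, 5), (10, 2), (10, 3), (10, 4), (10, 5), (11, 0), (11, 7), (12, 0), (12, 7), (13, 2), (13, 3), (13, 4), (13, 5), (14, 2), (14, 3), (14, 4), (14, 5), (15, 0), (15, 7)]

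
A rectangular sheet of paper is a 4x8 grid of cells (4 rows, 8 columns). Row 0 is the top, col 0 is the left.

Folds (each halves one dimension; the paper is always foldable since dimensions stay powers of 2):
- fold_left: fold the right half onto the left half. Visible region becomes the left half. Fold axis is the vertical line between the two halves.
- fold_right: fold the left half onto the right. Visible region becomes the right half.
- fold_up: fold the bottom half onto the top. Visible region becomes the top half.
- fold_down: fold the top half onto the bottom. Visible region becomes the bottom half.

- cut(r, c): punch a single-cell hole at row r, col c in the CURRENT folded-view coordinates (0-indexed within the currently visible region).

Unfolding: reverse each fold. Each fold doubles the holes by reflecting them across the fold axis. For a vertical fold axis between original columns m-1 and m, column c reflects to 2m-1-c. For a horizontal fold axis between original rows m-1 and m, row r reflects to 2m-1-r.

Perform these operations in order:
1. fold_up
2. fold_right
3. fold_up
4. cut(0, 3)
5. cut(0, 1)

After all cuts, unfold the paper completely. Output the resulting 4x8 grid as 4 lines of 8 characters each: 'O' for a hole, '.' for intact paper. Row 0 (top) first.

Answer: O.O..O.O
O.O..O.O
O.O..O.O
O.O..O.O

Derivation:
Op 1 fold_up: fold axis h@2; visible region now rows[0,2) x cols[0,8) = 2x8
Op 2 fold_right: fold axis v@4; visible region now rows[0,2) x cols[4,8) = 2x4
Op 3 fold_up: fold axis h@1; visible region now rows[0,1) x cols[4,8) = 1x4
Op 4 cut(0, 3): punch at orig (0,7); cuts so far [(0, 7)]; region rows[0,1) x cols[4,8) = 1x4
Op 5 cut(0, 1): punch at orig (0,5); cuts so far [(0, 5), (0, 7)]; region rows[0,1) x cols[4,8) = 1x4
Unfold 1 (reflect across h@1): 4 holes -> [(0, 5), (0, 7), (1, 5), (1, 7)]
Unfold 2 (reflect across v@4): 8 holes -> [(0, 0), (0, 2), (0, 5), (0, 7), (1, 0), (1, 2), (1, 5), (1, 7)]
Unfold 3 (reflect across h@2): 16 holes -> [(0, 0), (0, 2), (0, 5), (0, 7), (1, 0), (1, 2), (1, 5), (1, 7), (2, 0), (2, 2), (2, 5), (2, 7), (3, 0), (3, 2), (3, 5), (3, 7)]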